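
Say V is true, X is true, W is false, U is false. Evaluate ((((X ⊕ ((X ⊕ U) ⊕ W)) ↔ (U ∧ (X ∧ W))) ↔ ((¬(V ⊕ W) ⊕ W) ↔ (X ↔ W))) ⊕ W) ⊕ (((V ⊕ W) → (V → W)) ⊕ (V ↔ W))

Substituting V=T, X=T, W=F, U=F:
X ⊕ U = T ⊕ F = T
(X ⊕ U) ⊕ W = T ⊕ F = T
X ⊕ ((X ⊕ U) ⊕ W) = T ⊕ T = F
X ∧ W = T ∧ F = F
U ∧ (X ∧ W) = F ∧ F = F
(X ⊕ ((X ⊕ U) ⊕ W)) ↔ (U ∧ (X ∧ W)) = F ↔ F = T
V ⊕ W = T ⊕ F = T
¬(V ⊕ W) = ¬T = F
¬(V ⊕ W) ⊕ W = F ⊕ F = F
X ↔ W = T ↔ F = F
(¬(V ⊕ W) ⊕ W) ↔ (X ↔ W) = F ↔ F = T
((X ⊕ ((X ⊕ U) ⊕ W)) ↔ (U ∧ (X ∧ W))) ↔ ((¬(V ⊕ W) ⊕ W) ↔ (X ↔ W)) = T ↔ T = T
(((X ⊕ ((X ⊕ U) ⊕ W)) ↔ (U ∧ (X ∧ W))) ↔ ((¬(V ⊕ W) ⊕ W) ↔ (X ↔ W))) ⊕ W = T ⊕ F = T
V ⊕ W = T ⊕ F = T
V → W = T → F = F
(V ⊕ W) → (V → W) = T → F = F
V ↔ W = T ↔ F = F
((V ⊕ W) → (V → W)) ⊕ (V ↔ W) = F ⊕ F = F
((((X ⊕ ((X ⊕ U) ⊕ W)) ↔ (U ∧ (X ∧ W))) ↔ ((¬(V ⊕ W) ⊕ W) ↔ (X ↔ W))) ⊕ W) ⊕ (((V ⊕ W) → (V → W)) ⊕ (V ↔ W)) = T ⊕ F = T

T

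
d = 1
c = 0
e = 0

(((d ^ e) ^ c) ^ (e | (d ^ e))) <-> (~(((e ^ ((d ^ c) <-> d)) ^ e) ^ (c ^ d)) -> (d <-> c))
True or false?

1

d ^ e = 1 ^ 0 = 1
(d ^ e) ^ c = 1 ^ 0 = 1
d ^ e = 1 ^ 0 = 1
e | (d ^ e) = 0 | 1 = 1
((d ^ e) ^ c) ^ (e | (d ^ e)) = 1 ^ 1 = 0
d ^ c = 1 ^ 0 = 1
(d ^ c) <-> d = 1 <-> 1 = 1
e ^ ((d ^ c) <-> d) = 0 ^ 1 = 1
(e ^ ((d ^ c) <-> d)) ^ e = 1 ^ 0 = 1
c ^ d = 0 ^ 1 = 1
((e ^ ((d ^ c) <-> d)) ^ e) ^ (c ^ d) = 1 ^ 1 = 0
~(((e ^ ((d ^ c) <-> d)) ^ e) ^ (c ^ d)) = ~0 = 1
d <-> c = 1 <-> 0 = 0
~(((e ^ ((d ^ c) <-> d)) ^ e) ^ (c ^ d)) -> (d <-> c) = 1 -> 0 = 0
(((d ^ e) ^ c) ^ (e | (d ^ e))) <-> (~(((e ^ ((d ^ c) <-> d)) ^ e) ^ (c ^ d)) -> (d <-> c)) = 0 <-> 0 = 1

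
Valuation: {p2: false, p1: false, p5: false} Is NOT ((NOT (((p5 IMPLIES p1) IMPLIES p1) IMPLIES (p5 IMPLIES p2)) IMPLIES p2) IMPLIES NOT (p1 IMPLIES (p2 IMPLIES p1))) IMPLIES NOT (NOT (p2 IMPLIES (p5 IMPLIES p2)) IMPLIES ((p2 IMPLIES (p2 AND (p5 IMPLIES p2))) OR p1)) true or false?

false

p5 IMPLIES p1 = false IMPLIES false = true
(p5 IMPLIES p1) IMPLIES p1 = true IMPLIES false = false
p5 IMPLIES p2 = false IMPLIES false = true
((p5 IMPLIES p1) IMPLIES p1) IMPLIES (p5 IMPLIES p2) = false IMPLIES true = true
NOT (((p5 IMPLIES p1) IMPLIES p1) IMPLIES (p5 IMPLIES p2)) = NOT true = false
NOT (((p5 IMPLIES p1) IMPLIES p1) IMPLIES (p5 IMPLIES p2)) IMPLIES p2 = false IMPLIES false = true
p2 IMPLIES p1 = false IMPLIES false = true
p1 IMPLIES (p2 IMPLIES p1) = false IMPLIES true = true
NOT (p1 IMPLIES (p2 IMPLIES p1)) = NOT true = false
(NOT (((p5 IMPLIES p1) IMPLIES p1) IMPLIES (p5 IMPLIES p2)) IMPLIES p2) IMPLIES NOT (p1 IMPLIES (p2 IMPLIES p1)) = true IMPLIES false = false
NOT ((NOT (((p5 IMPLIES p1) IMPLIES p1) IMPLIES (p5 IMPLIES p2)) IMPLIES p2) IMPLIES NOT (p1 IMPLIES (p2 IMPLIES p1))) = NOT false = true
p5 IMPLIES p2 = false IMPLIES false = true
p2 IMPLIES (p5 IMPLIES p2) = false IMPLIES true = true
NOT (p2 IMPLIES (p5 IMPLIES p2)) = NOT true = false
p5 IMPLIES p2 = false IMPLIES false = true
p2 AND (p5 IMPLIES p2) = false AND true = false
p2 IMPLIES (p2 AND (p5 IMPLIES p2)) = false IMPLIES false = true
(p2 IMPLIES (p2 AND (p5 IMPLIES p2))) OR p1 = true OR false = true
NOT (p2 IMPLIES (p5 IMPLIES p2)) IMPLIES ((p2 IMPLIES (p2 AND (p5 IMPLIES p2))) OR p1) = false IMPLIES true = true
NOT (NOT (p2 IMPLIES (p5 IMPLIES p2)) IMPLIES ((p2 IMPLIES (p2 AND (p5 IMPLIES p2))) OR p1)) = NOT true = false
NOT ((NOT (((p5 IMPLIES p1) IMPLIES p1) IMPLIES (p5 IMPLIES p2)) IMPLIES p2) IMPLIES NOT (p1 IMPLIES (p2 IMPLIES p1))) IMPLIES NOT (NOT (p2 IMPLIES (p5 IMPLIES p2)) IMPLIES ((p2 IMPLIES (p2 AND (p5 IMPLIES p2))) OR p1)) = true IMPLIES false = false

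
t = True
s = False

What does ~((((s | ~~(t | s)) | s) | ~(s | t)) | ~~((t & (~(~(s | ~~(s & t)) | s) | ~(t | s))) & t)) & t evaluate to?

False

Substituting t=True, s=False:
t | s = True | False = True
~(t | s) = ~True = False
~~(t | s) = ~False = True
s | ~~(t | s) = False | True = True
(s | ~~(t | s)) | s = True | False = True
s | t = False | True = True
~(s | t) = ~True = False
((s | ~~(t | s)) | s) | ~(s | t) = True | False = True
s & t = False & True = False
~(s & t) = ~False = True
~~(s & t) = ~True = False
s | ~~(s & t) = False | False = False
~(s | ~~(s & t)) = ~False = True
~(s | ~~(s & t)) | s = True | False = True
~(~(s | ~~(s & t)) | s) = ~True = False
t | s = True | False = True
~(t | s) = ~True = False
~(~(s | ~~(s & t)) | s) | ~(t | s) = False | False = False
t & (~(~(s | ~~(s & t)) | s) | ~(t | s)) = True & False = False
(t & (~(~(s | ~~(s & t)) | s) | ~(t | s))) & t = False & True = False
~((t & (~(~(s | ~~(s & t)) | s) | ~(t | s))) & t) = ~False = True
~~((t & (~(~(s | ~~(s & t)) | s) | ~(t | s))) & t) = ~True = False
(((s | ~~(t | s)) | s) | ~(s | t)) | ~~((t & (~(~(s | ~~(s & t)) | s) | ~(t | s))) & t) = True | False = True
~((((s | ~~(t | s)) | s) | ~(s | t)) | ~~((t & (~(~(s | ~~(s & t)) | s) | ~(t | s))) & t)) = ~True = False
~((((s | ~~(t | s)) | s) | ~(s | t)) | ~~((t & (~(~(s | ~~(s & t)) | s) | ~(t | s))) & t)) & t = False & True = False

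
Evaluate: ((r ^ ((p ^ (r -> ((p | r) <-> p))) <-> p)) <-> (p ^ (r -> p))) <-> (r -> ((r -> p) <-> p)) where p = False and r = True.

p | r = False | True = True
(p | r) <-> p = True <-> False = False
r -> ((p | r) <-> p) = True -> False = False
p ^ (r -> ((p | r) <-> p)) = False ^ False = False
(p ^ (r -> ((p | r) <-> p))) <-> p = False <-> False = True
r ^ ((p ^ (r -> ((p | r) <-> p))) <-> p) = True ^ True = False
r -> p = True -> False = False
p ^ (r -> p) = False ^ False = False
(r ^ ((p ^ (r -> ((p | r) <-> p))) <-> p)) <-> (p ^ (r -> p)) = False <-> False = True
r -> p = True -> False = False
(r -> p) <-> p = False <-> False = True
r -> ((r -> p) <-> p) = True -> True = True
((r ^ ((p ^ (r -> ((p | r) <-> p))) <-> p)) <-> (p ^ (r -> p))) <-> (r -> ((r -> p) <-> p)) = True <-> True = True

True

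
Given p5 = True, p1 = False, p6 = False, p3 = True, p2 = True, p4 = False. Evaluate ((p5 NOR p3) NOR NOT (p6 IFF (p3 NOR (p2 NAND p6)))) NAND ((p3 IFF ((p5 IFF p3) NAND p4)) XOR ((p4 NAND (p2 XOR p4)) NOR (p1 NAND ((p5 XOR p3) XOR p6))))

Substituting p5=True, p1=False, p6=False, p3=True, p2=True, p4=False:
p5 NOR p3 = True NOR True = False
p2 NAND p6 = True NAND False = True
p3 NOR (p2 NAND p6) = True NOR True = False
p6 IFF (p3 NOR (p2 NAND p6)) = False IFF False = True
NOT (p6 IFF (p3 NOR (p2 NAND p6))) = NOT True = False
(p5 NOR p3) NOR NOT (p6 IFF (p3 NOR (p2 NAND p6))) = False NOR False = True
p5 IFF p3 = True IFF True = True
(p5 IFF p3) NAND p4 = True NAND False = True
p3 IFF ((p5 IFF p3) NAND p4) = True IFF True = True
p2 XOR p4 = True XOR False = True
p4 NAND (p2 XOR p4) = False NAND True = True
p5 XOR p3 = True XOR True = False
(p5 XOR p3) XOR p6 = False XOR False = False
p1 NAND ((p5 XOR p3) XOR p6) = False NAND False = True
(p4 NAND (p2 XOR p4)) NOR (p1 NAND ((p5 XOR p3) XOR p6)) = True NOR True = False
(p3 IFF ((p5 IFF p3) NAND p4)) XOR ((p4 NAND (p2 XOR p4)) NOR (p1 NAND ((p5 XOR p3) XOR p6))) = True XOR False = True
((p5 NOR p3) NOR NOT (p6 IFF (p3 NOR (p2 NAND p6)))) NAND ((p3 IFF ((p5 IFF p3) NAND p4)) XOR ((p4 NAND (p2 XOR p4)) NOR (p1 NAND ((p5 XOR p3) XOR p6)))) = True NAND True = False

False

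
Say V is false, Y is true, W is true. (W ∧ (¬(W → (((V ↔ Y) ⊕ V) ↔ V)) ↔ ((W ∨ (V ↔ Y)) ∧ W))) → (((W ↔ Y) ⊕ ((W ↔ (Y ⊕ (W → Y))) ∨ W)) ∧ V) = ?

True

V ↔ Y = False ↔ True = False
(V ↔ Y) ⊕ V = False ⊕ False = False
((V ↔ Y) ⊕ V) ↔ V = False ↔ False = True
W → (((V ↔ Y) ⊕ V) ↔ V) = True → True = True
¬(W → (((V ↔ Y) ⊕ V) ↔ V)) = ¬True = False
V ↔ Y = False ↔ True = False
W ∨ (V ↔ Y) = True ∨ False = True
(W ∨ (V ↔ Y)) ∧ W = True ∧ True = True
¬(W → (((V ↔ Y) ⊕ V) ↔ V)) ↔ ((W ∨ (V ↔ Y)) ∧ W) = False ↔ True = False
W ∧ (¬(W → (((V ↔ Y) ⊕ V) ↔ V)) ↔ ((W ∨ (V ↔ Y)) ∧ W)) = True ∧ False = False
W ↔ Y = True ↔ True = True
W → Y = True → True = True
Y ⊕ (W → Y) = True ⊕ True = False
W ↔ (Y ⊕ (W → Y)) = True ↔ False = False
(W ↔ (Y ⊕ (W → Y))) ∨ W = False ∨ True = True
(W ↔ Y) ⊕ ((W ↔ (Y ⊕ (W → Y))) ∨ W) = True ⊕ True = False
((W ↔ Y) ⊕ ((W ↔ (Y ⊕ (W → Y))) ∨ W)) ∧ V = False ∧ False = False
(W ∧ (¬(W → (((V ↔ Y) ⊕ V) ↔ V)) ↔ ((W ∨ (V ↔ Y)) ∧ W))) → (((W ↔ Y) ⊕ ((W ↔ (Y ⊕ (W → Y))) ∨ W)) ∧ V) = False → False = True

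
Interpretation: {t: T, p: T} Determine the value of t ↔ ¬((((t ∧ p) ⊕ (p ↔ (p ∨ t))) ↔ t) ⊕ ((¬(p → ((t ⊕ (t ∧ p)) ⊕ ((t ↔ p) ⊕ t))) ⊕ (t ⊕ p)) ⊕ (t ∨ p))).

T

Substituting t=T, p=T:
t ∧ p = T ∧ T = T
p ∨ t = T ∨ T = T
p ↔ (p ∨ t) = T ↔ T = T
(t ∧ p) ⊕ (p ↔ (p ∨ t)) = T ⊕ T = F
((t ∧ p) ⊕ (p ↔ (p ∨ t))) ↔ t = F ↔ T = F
t ∧ p = T ∧ T = T
t ⊕ (t ∧ p) = T ⊕ T = F
t ↔ p = T ↔ T = T
(t ↔ p) ⊕ t = T ⊕ T = F
(t ⊕ (t ∧ p)) ⊕ ((t ↔ p) ⊕ t) = F ⊕ F = F
p → ((t ⊕ (t ∧ p)) ⊕ ((t ↔ p) ⊕ t)) = T → F = F
¬(p → ((t ⊕ (t ∧ p)) ⊕ ((t ↔ p) ⊕ t))) = ¬F = T
t ⊕ p = T ⊕ T = F
¬(p → ((t ⊕ (t ∧ p)) ⊕ ((t ↔ p) ⊕ t))) ⊕ (t ⊕ p) = T ⊕ F = T
t ∨ p = T ∨ T = T
(¬(p → ((t ⊕ (t ∧ p)) ⊕ ((t ↔ p) ⊕ t))) ⊕ (t ⊕ p)) ⊕ (t ∨ p) = T ⊕ T = F
(((t ∧ p) ⊕ (p ↔ (p ∨ t))) ↔ t) ⊕ ((¬(p → ((t ⊕ (t ∧ p)) ⊕ ((t ↔ p) ⊕ t))) ⊕ (t ⊕ p)) ⊕ (t ∨ p)) = F ⊕ F = F
¬((((t ∧ p) ⊕ (p ↔ (p ∨ t))) ↔ t) ⊕ ((¬(p → ((t ⊕ (t ∧ p)) ⊕ ((t ↔ p) ⊕ t))) ⊕ (t ⊕ p)) ⊕ (t ∨ p))) = ¬F = T
t ↔ ¬((((t ∧ p) ⊕ (p ↔ (p ∨ t))) ↔ t) ⊕ ((¬(p → ((t ⊕ (t ∧ p)) ⊕ ((t ↔ p) ⊕ t))) ⊕ (t ⊕ p)) ⊕ (t ∨ p))) = T ↔ T = T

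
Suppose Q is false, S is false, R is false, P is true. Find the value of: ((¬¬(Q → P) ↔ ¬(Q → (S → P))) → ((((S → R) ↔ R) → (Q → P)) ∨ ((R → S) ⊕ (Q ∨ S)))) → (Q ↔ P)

F

Q → P = F → T = T
¬(Q → P) = ¬T = F
¬¬(Q → P) = ¬F = T
S → P = F → T = T
Q → (S → P) = F → T = T
¬(Q → (S → P)) = ¬T = F
¬¬(Q → P) ↔ ¬(Q → (S → P)) = T ↔ F = F
S → R = F → F = T
(S → R) ↔ R = T ↔ F = F
Q → P = F → T = T
((S → R) ↔ R) → (Q → P) = F → T = T
R → S = F → F = T
Q ∨ S = F ∨ F = F
(R → S) ⊕ (Q ∨ S) = T ⊕ F = T
(((S → R) ↔ R) → (Q → P)) ∨ ((R → S) ⊕ (Q ∨ S)) = T ∨ T = T
(¬¬(Q → P) ↔ ¬(Q → (S → P))) → ((((S → R) ↔ R) → (Q → P)) ∨ ((R → S) ⊕ (Q ∨ S))) = F → T = T
Q ↔ P = F ↔ T = F
((¬¬(Q → P) ↔ ¬(Q → (S → P))) → ((((S → R) ↔ R) → (Q → P)) ∨ ((R → S) ⊕ (Q ∨ S)))) → (Q ↔ P) = T → F = F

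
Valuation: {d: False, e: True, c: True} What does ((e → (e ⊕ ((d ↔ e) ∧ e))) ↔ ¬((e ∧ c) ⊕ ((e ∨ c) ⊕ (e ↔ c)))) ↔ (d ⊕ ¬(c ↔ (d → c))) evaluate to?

True

d ↔ e = False ↔ True = False
(d ↔ e) ∧ e = False ∧ True = False
e ⊕ ((d ↔ e) ∧ e) = True ⊕ False = True
e → (e ⊕ ((d ↔ e) ∧ e)) = True → True = True
e ∧ c = True ∧ True = True
e ∨ c = True ∨ True = True
e ↔ c = True ↔ True = True
(e ∨ c) ⊕ (e ↔ c) = True ⊕ True = False
(e ∧ c) ⊕ ((e ∨ c) ⊕ (e ↔ c)) = True ⊕ False = True
¬((e ∧ c) ⊕ ((e ∨ c) ⊕ (e ↔ c))) = ¬True = False
(e → (e ⊕ ((d ↔ e) ∧ e))) ↔ ¬((e ∧ c) ⊕ ((e ∨ c) ⊕ (e ↔ c))) = True ↔ False = False
d → c = False → True = True
c ↔ (d → c) = True ↔ True = True
¬(c ↔ (d → c)) = ¬True = False
d ⊕ ¬(c ↔ (d → c)) = False ⊕ False = False
((e → (e ⊕ ((d ↔ e) ∧ e))) ↔ ¬((e ∧ c) ⊕ ((e ∨ c) ⊕ (e ↔ c)))) ↔ (d ⊕ ¬(c ↔ (d → c))) = False ↔ False = True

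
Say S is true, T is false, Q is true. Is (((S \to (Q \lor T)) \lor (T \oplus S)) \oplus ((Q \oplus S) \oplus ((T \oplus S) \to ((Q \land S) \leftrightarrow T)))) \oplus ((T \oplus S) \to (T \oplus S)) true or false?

\text{False}

Q \lor T = \text{True} \lor \text{False} = \text{True}
S \to (Q \lor T) = \text{True} \to \text{True} = \text{True}
T \oplus S = \text{False} \oplus \text{True} = \text{True}
(S \to (Q \lor T)) \lor (T \oplus S) = \text{True} \lor \text{True} = \text{True}
Q \oplus S = \text{True} \oplus \text{True} = \text{False}
T \oplus S = \text{False} \oplus \text{True} = \text{True}
Q \land S = \text{True} \land \text{True} = \text{True}
(Q \land S) \leftrightarrow T = \text{True} \leftrightarrow \text{False} = \text{False}
(T \oplus S) \to ((Q \land S) \leftrightarrow T) = \text{True} \to \text{False} = \text{False}
(Q \oplus S) \oplus ((T \oplus S) \to ((Q \land S) \leftrightarrow T)) = \text{False} \oplus \text{False} = \text{False}
((S \to (Q \lor T)) \lor (T \oplus S)) \oplus ((Q \oplus S) \oplus ((T \oplus S) \to ((Q \land S) \leftrightarrow T))) = \text{True} \oplus \text{False} = \text{True}
T \oplus S = \text{False} \oplus \text{True} = \text{True}
T \oplus S = \text{False} \oplus \text{True} = \text{True}
(T \oplus S) \to (T \oplus S) = \text{True} \to \text{True} = \text{True}
(((S \to (Q \lor T)) \lor (T \oplus S)) \oplus ((Q \oplus S) \oplus ((T \oplus S) \to ((Q \land S) \leftrightarrow T)))) \oplus ((T \oplus S) \to (T \oplus S)) = \text{True} \oplus \text{True} = \text{False}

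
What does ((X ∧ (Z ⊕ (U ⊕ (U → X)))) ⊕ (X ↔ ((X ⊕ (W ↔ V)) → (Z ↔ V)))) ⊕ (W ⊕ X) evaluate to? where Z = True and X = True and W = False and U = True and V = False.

U → X = True → True = True
U ⊕ (U → X) = True ⊕ True = False
Z ⊕ (U ⊕ (U → X)) = True ⊕ False = True
X ∧ (Z ⊕ (U ⊕ (U → X))) = True ∧ True = True
W ↔ V = False ↔ False = True
X ⊕ (W ↔ V) = True ⊕ True = False
Z ↔ V = True ↔ False = False
(X ⊕ (W ↔ V)) → (Z ↔ V) = False → False = True
X ↔ ((X ⊕ (W ↔ V)) → (Z ↔ V)) = True ↔ True = True
(X ∧ (Z ⊕ (U ⊕ (U → X)))) ⊕ (X ↔ ((X ⊕ (W ↔ V)) → (Z ↔ V))) = True ⊕ True = False
W ⊕ X = False ⊕ True = True
((X ∧ (Z ⊕ (U ⊕ (U → X)))) ⊕ (X ↔ ((X ⊕ (W ↔ V)) → (Z ↔ V)))) ⊕ (W ⊕ X) = False ⊕ True = True

True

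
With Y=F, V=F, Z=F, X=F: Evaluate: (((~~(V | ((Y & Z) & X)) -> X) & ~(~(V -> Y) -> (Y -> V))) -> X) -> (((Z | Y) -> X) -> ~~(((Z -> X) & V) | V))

F

Y & Z = F & F = F
(Y & Z) & X = F & F = F
V | ((Y & Z) & X) = F | F = F
~(V | ((Y & Z) & X)) = ~F = T
~~(V | ((Y & Z) & X)) = ~T = F
~~(V | ((Y & Z) & X)) -> X = F -> F = T
V -> Y = F -> F = T
~(V -> Y) = ~T = F
Y -> V = F -> F = T
~(V -> Y) -> (Y -> V) = F -> T = T
~(~(V -> Y) -> (Y -> V)) = ~T = F
(~~(V | ((Y & Z) & X)) -> X) & ~(~(V -> Y) -> (Y -> V)) = T & F = F
((~~(V | ((Y & Z) & X)) -> X) & ~(~(V -> Y) -> (Y -> V))) -> X = F -> F = T
Z | Y = F | F = F
(Z | Y) -> X = F -> F = T
Z -> X = F -> F = T
(Z -> X) & V = T & F = F
((Z -> X) & V) | V = F | F = F
~(((Z -> X) & V) | V) = ~F = T
~~(((Z -> X) & V) | V) = ~T = F
((Z | Y) -> X) -> ~~(((Z -> X) & V) | V) = T -> F = F
(((~~(V | ((Y & Z) & X)) -> X) & ~(~(V -> Y) -> (Y -> V))) -> X) -> (((Z | Y) -> X) -> ~~(((Z -> X) & V) | V)) = T -> F = F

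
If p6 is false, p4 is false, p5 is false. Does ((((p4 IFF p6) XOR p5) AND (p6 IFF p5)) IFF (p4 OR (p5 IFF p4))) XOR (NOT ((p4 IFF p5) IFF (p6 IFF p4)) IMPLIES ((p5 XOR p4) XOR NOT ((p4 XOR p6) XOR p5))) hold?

Substituting p6=False, p4=False, p5=False:
p4 IFF p6 = False IFF False = True
(p4 IFF p6) XOR p5 = True XOR False = True
p6 IFF p5 = False IFF False = True
((p4 IFF p6) XOR p5) AND (p6 IFF p5) = True AND True = True
p5 IFF p4 = False IFF False = True
p4 OR (p5 IFF p4) = False OR True = True
(((p4 IFF p6) XOR p5) AND (p6 IFF p5)) IFF (p4 OR (p5 IFF p4)) = True IFF True = True
p4 IFF p5 = False IFF False = True
p6 IFF p4 = False IFF False = True
(p4 IFF p5) IFF (p6 IFF p4) = True IFF True = True
NOT ((p4 IFF p5) IFF (p6 IFF p4)) = NOT True = False
p5 XOR p4 = False XOR False = False
p4 XOR p6 = False XOR False = False
(p4 XOR p6) XOR p5 = False XOR False = False
NOT ((p4 XOR p6) XOR p5) = NOT False = True
(p5 XOR p4) XOR NOT ((p4 XOR p6) XOR p5) = False XOR True = True
NOT ((p4 IFF p5) IFF (p6 IFF p4)) IMPLIES ((p5 XOR p4) XOR NOT ((p4 XOR p6) XOR p5)) = False IMPLIES True = True
((((p4 IFF p6) XOR p5) AND (p6 IFF p5)) IFF (p4 OR (p5 IFF p4))) XOR (NOT ((p4 IFF p5) IFF (p6 IFF p4)) IMPLIES ((p5 XOR p4) XOR NOT ((p4 XOR p6) XOR p5))) = True XOR True = False

False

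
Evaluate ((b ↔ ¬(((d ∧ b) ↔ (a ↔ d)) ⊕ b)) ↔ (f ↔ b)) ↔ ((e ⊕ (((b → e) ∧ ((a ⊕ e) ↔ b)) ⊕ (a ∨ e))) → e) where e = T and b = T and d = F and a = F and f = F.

Substituting e=T, b=T, d=F, a=F, f=F:
d ∧ b = F ∧ T = F
a ↔ d = F ↔ F = T
(d ∧ b) ↔ (a ↔ d) = F ↔ T = F
((d ∧ b) ↔ (a ↔ d)) ⊕ b = F ⊕ T = T
¬(((d ∧ b) ↔ (a ↔ d)) ⊕ b) = ¬T = F
b ↔ ¬(((d ∧ b) ↔ (a ↔ d)) ⊕ b) = T ↔ F = F
f ↔ b = F ↔ T = F
(b ↔ ¬(((d ∧ b) ↔ (a ↔ d)) ⊕ b)) ↔ (f ↔ b) = F ↔ F = T
b → e = T → T = T
a ⊕ e = F ⊕ T = T
(a ⊕ e) ↔ b = T ↔ T = T
(b → e) ∧ ((a ⊕ e) ↔ b) = T ∧ T = T
a ∨ e = F ∨ T = T
((b → e) ∧ ((a ⊕ e) ↔ b)) ⊕ (a ∨ e) = T ⊕ T = F
e ⊕ (((b → e) ∧ ((a ⊕ e) ↔ b)) ⊕ (a ∨ e)) = T ⊕ F = T
(e ⊕ (((b → e) ∧ ((a ⊕ e) ↔ b)) ⊕ (a ∨ e))) → e = T → T = T
((b ↔ ¬(((d ∧ b) ↔ (a ↔ d)) ⊕ b)) ↔ (f ↔ b)) ↔ ((e ⊕ (((b → e) ∧ ((a ⊕ e) ↔ b)) ⊕ (a ∨ e))) → e) = T ↔ T = T

T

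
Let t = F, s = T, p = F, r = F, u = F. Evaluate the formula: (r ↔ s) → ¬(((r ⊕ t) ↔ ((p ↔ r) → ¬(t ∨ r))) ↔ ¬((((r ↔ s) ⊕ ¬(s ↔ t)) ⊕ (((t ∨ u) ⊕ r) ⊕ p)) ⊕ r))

T

r ↔ s = F ↔ T = F
r ⊕ t = F ⊕ F = F
p ↔ r = F ↔ F = T
t ∨ r = F ∨ F = F
¬(t ∨ r) = ¬F = T
(p ↔ r) → ¬(t ∨ r) = T → T = T
(r ⊕ t) ↔ ((p ↔ r) → ¬(t ∨ r)) = F ↔ T = F
r ↔ s = F ↔ T = F
s ↔ t = T ↔ F = F
¬(s ↔ t) = ¬F = T
(r ↔ s) ⊕ ¬(s ↔ t) = F ⊕ T = T
t ∨ u = F ∨ F = F
(t ∨ u) ⊕ r = F ⊕ F = F
((t ∨ u) ⊕ r) ⊕ p = F ⊕ F = F
((r ↔ s) ⊕ ¬(s ↔ t)) ⊕ (((t ∨ u) ⊕ r) ⊕ p) = T ⊕ F = T
(((r ↔ s) ⊕ ¬(s ↔ t)) ⊕ (((t ∨ u) ⊕ r) ⊕ p)) ⊕ r = T ⊕ F = T
¬((((r ↔ s) ⊕ ¬(s ↔ t)) ⊕ (((t ∨ u) ⊕ r) ⊕ p)) ⊕ r) = ¬T = F
((r ⊕ t) ↔ ((p ↔ r) → ¬(t ∨ r))) ↔ ¬((((r ↔ s) ⊕ ¬(s ↔ t)) ⊕ (((t ∨ u) ⊕ r) ⊕ p)) ⊕ r) = F ↔ F = T
¬(((r ⊕ t) ↔ ((p ↔ r) → ¬(t ∨ r))) ↔ ¬((((r ↔ s) ⊕ ¬(s ↔ t)) ⊕ (((t ∨ u) ⊕ r) ⊕ p)) ⊕ r)) = ¬T = F
(r ↔ s) → ¬(((r ⊕ t) ↔ ((p ↔ r) → ¬(t ∨ r))) ↔ ¬((((r ↔ s) ⊕ ¬(s ↔ t)) ⊕ (((t ∨ u) ⊕ r) ⊕ p)) ⊕ r)) = F → F = T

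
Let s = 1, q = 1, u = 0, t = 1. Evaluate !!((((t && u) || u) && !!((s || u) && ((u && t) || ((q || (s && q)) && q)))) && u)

Substituting s=1, q=1, u=0, t=1:
t && u = 1 && 0 = 0
(t && u) || u = 0 || 0 = 0
s || u = 1 || 0 = 1
u && t = 0 && 1 = 0
s && q = 1 && 1 = 1
q || (s && q) = 1 || 1 = 1
(q || (s && q)) && q = 1 && 1 = 1
(u && t) || ((q || (s && q)) && q) = 0 || 1 = 1
(s || u) && ((u && t) || ((q || (s && q)) && q)) = 1 && 1 = 1
!((s || u) && ((u && t) || ((q || (s && q)) && q))) = !1 = 0
!!((s || u) && ((u && t) || ((q || (s && q)) && q))) = !0 = 1
((t && u) || u) && !!((s || u) && ((u && t) || ((q || (s && q)) && q))) = 0 && 1 = 0
(((t && u) || u) && !!((s || u) && ((u && t) || ((q || (s && q)) && q)))) && u = 0 && 0 = 0
!((((t && u) || u) && !!((s || u) && ((u && t) || ((q || (s && q)) && q)))) && u) = !0 = 1
!!((((t && u) || u) && !!((s || u) && ((u && t) || ((q || (s && q)) && q)))) && u) = !1 = 0

0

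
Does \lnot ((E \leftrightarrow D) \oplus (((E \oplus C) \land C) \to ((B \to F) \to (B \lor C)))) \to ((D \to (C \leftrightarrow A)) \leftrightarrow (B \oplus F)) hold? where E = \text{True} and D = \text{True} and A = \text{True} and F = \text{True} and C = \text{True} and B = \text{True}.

\text{False}

E \leftrightarrow D = \text{True} \leftrightarrow \text{True} = \text{True}
E \oplus C = \text{True} \oplus \text{True} = \text{False}
(E \oplus C) \land C = \text{False} \land \text{True} = \text{False}
B \to F = \text{True} \to \text{True} = \text{True}
B \lor C = \text{True} \lor \text{True} = \text{True}
(B \to F) \to (B \lor C) = \text{True} \to \text{True} = \text{True}
((E \oplus C) \land C) \to ((B \to F) \to (B \lor C)) = \text{False} \to \text{True} = \text{True}
(E \leftrightarrow D) \oplus (((E \oplus C) \land C) \to ((B \to F) \to (B \lor C))) = \text{True} \oplus \text{True} = \text{False}
\lnot ((E \leftrightarrow D) \oplus (((E \oplus C) \land C) \to ((B \to F) \to (B \lor C)))) = \lnot \text{False} = \text{True}
C \leftrightarrow A = \text{True} \leftrightarrow \text{True} = \text{True}
D \to (C \leftrightarrow A) = \text{True} \to \text{True} = \text{True}
B \oplus F = \text{True} \oplus \text{True} = \text{False}
(D \to (C \leftrightarrow A)) \leftrightarrow (B \oplus F) = \text{True} \leftrightarrow \text{False} = \text{False}
\lnot ((E \leftrightarrow D) \oplus (((E \oplus C) \land C) \to ((B \to F) \to (B \lor C)))) \to ((D \to (C \leftrightarrow A)) \leftrightarrow (B \oplus F)) = \text{True} \to \text{False} = \text{False}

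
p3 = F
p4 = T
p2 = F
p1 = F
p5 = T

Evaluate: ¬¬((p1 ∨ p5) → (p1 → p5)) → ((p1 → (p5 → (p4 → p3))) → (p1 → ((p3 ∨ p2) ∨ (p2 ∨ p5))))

T

Substituting p3=F, p4=T, p2=F, p1=F, p5=T:
p1 ∨ p5 = F ∨ T = T
p1 → p5 = F → T = T
(p1 ∨ p5) → (p1 → p5) = T → T = T
¬((p1 ∨ p5) → (p1 → p5)) = ¬T = F
¬¬((p1 ∨ p5) → (p1 → p5)) = ¬F = T
p4 → p3 = T → F = F
p5 → (p4 → p3) = T → F = F
p1 → (p5 → (p4 → p3)) = F → F = T
p3 ∨ p2 = F ∨ F = F
p2 ∨ p5 = F ∨ T = T
(p3 ∨ p2) ∨ (p2 ∨ p5) = F ∨ T = T
p1 → ((p3 ∨ p2) ∨ (p2 ∨ p5)) = F → T = T
(p1 → (p5 → (p4 → p3))) → (p1 → ((p3 ∨ p2) ∨ (p2 ∨ p5))) = T → T = T
¬¬((p1 ∨ p5) → (p1 → p5)) → ((p1 → (p5 → (p4 → p3))) → (p1 → ((p3 ∨ p2) ∨ (p2 ∨ p5)))) = T → T = T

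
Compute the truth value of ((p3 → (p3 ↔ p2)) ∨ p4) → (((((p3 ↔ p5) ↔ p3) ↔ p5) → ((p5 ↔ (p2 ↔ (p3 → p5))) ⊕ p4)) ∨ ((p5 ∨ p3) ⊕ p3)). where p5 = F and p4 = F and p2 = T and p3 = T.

Substituting p5=F, p4=F, p2=T, p3=T:
p3 ↔ p2 = T ↔ T = T
p3 → (p3 ↔ p2) = T → T = T
(p3 → (p3 ↔ p2)) ∨ p4 = T ∨ F = T
p3 ↔ p5 = T ↔ F = F
(p3 ↔ p5) ↔ p3 = F ↔ T = F
((p3 ↔ p5) ↔ p3) ↔ p5 = F ↔ F = T
p3 → p5 = T → F = F
p2 ↔ (p3 → p5) = T ↔ F = F
p5 ↔ (p2 ↔ (p3 → p5)) = F ↔ F = T
(p5 ↔ (p2 ↔ (p3 → p5))) ⊕ p4 = T ⊕ F = T
(((p3 ↔ p5) ↔ p3) ↔ p5) → ((p5 ↔ (p2 ↔ (p3 → p5))) ⊕ p4) = T → T = T
p5 ∨ p3 = F ∨ T = T
(p5 ∨ p3) ⊕ p3 = T ⊕ T = F
((((p3 ↔ p5) ↔ p3) ↔ p5) → ((p5 ↔ (p2 ↔ (p3 → p5))) ⊕ p4)) ∨ ((p5 ∨ p3) ⊕ p3) = T ∨ F = T
((p3 → (p3 ↔ p2)) ∨ p4) → (((((p3 ↔ p5) ↔ p3) ↔ p5) → ((p5 ↔ (p2 ↔ (p3 → p5))) ⊕ p4)) ∨ ((p5 ∨ p3) ⊕ p3)) = T → T = T

T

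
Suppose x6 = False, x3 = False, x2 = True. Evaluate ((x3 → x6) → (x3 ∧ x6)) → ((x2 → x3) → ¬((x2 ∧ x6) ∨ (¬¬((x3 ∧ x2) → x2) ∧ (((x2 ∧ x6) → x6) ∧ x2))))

True

x3 → x6 = False → False = True
x3 ∧ x6 = False ∧ False = False
(x3 → x6) → (x3 ∧ x6) = True → False = False
x2 → x3 = True → False = False
x2 ∧ x6 = True ∧ False = False
x3 ∧ x2 = False ∧ True = False
(x3 ∧ x2) → x2 = False → True = True
¬((x3 ∧ x2) → x2) = ¬True = False
¬¬((x3 ∧ x2) → x2) = ¬False = True
x2 ∧ x6 = True ∧ False = False
(x2 ∧ x6) → x6 = False → False = True
((x2 ∧ x6) → x6) ∧ x2 = True ∧ True = True
¬¬((x3 ∧ x2) → x2) ∧ (((x2 ∧ x6) → x6) ∧ x2) = True ∧ True = True
(x2 ∧ x6) ∨ (¬¬((x3 ∧ x2) → x2) ∧ (((x2 ∧ x6) → x6) ∧ x2)) = False ∨ True = True
¬((x2 ∧ x6) ∨ (¬¬((x3 ∧ x2) → x2) ∧ (((x2 ∧ x6) → x6) ∧ x2))) = ¬True = False
(x2 → x3) → ¬((x2 ∧ x6) ∨ (¬¬((x3 ∧ x2) → x2) ∧ (((x2 ∧ x6) → x6) ∧ x2))) = False → False = True
((x3 → x6) → (x3 ∧ x6)) → ((x2 → x3) → ¬((x2 ∧ x6) ∨ (¬¬((x3 ∧ x2) → x2) ∧ (((x2 ∧ x6) → x6) ∧ x2)))) = False → True = True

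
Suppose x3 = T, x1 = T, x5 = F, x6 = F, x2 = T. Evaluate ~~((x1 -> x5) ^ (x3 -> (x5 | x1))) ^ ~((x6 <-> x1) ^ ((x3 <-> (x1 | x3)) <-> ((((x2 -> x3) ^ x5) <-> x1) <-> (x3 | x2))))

x1 -> x5 = T -> F = F
x5 | x1 = F | T = T
x3 -> (x5 | x1) = T -> T = T
(x1 -> x5) ^ (x3 -> (x5 | x1)) = F ^ T = T
~((x1 -> x5) ^ (x3 -> (x5 | x1))) = ~T = F
~~((x1 -> x5) ^ (x3 -> (x5 | x1))) = ~F = T
x6 <-> x1 = F <-> T = F
x1 | x3 = T | T = T
x3 <-> (x1 | x3) = T <-> T = T
x2 -> x3 = T -> T = T
(x2 -> x3) ^ x5 = T ^ F = T
((x2 -> x3) ^ x5) <-> x1 = T <-> T = T
x3 | x2 = T | T = T
(((x2 -> x3) ^ x5) <-> x1) <-> (x3 | x2) = T <-> T = T
(x3 <-> (x1 | x3)) <-> ((((x2 -> x3) ^ x5) <-> x1) <-> (x3 | x2)) = T <-> T = T
(x6 <-> x1) ^ ((x3 <-> (x1 | x3)) <-> ((((x2 -> x3) ^ x5) <-> x1) <-> (x3 | x2))) = F ^ T = T
~((x6 <-> x1) ^ ((x3 <-> (x1 | x3)) <-> ((((x2 -> x3) ^ x5) <-> x1) <-> (x3 | x2)))) = ~T = F
~~((x1 -> x5) ^ (x3 -> (x5 | x1))) ^ ~((x6 <-> x1) ^ ((x3 <-> (x1 | x3)) <-> ((((x2 -> x3) ^ x5) <-> x1) <-> (x3 | x2)))) = T ^ F = T

T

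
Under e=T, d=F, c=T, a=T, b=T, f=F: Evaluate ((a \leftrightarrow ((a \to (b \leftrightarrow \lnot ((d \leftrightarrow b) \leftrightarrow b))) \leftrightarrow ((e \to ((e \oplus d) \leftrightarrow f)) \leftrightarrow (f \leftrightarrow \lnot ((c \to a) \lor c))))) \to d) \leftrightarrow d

Substituting e=T, d=F, c=T, a=T, b=T, f=F:
d \leftrightarrow b = F \leftrightarrow T = F
(d \leftrightarrow b) \leftrightarrow b = F \leftrightarrow T = F
\lnot ((d \leftrightarrow b) \leftrightarrow b) = \lnot F = T
b \leftrightarrow \lnot ((d \leftrightarrow b) \leftrightarrow b) = T \leftrightarrow T = T
a \to (b \leftrightarrow \lnot ((d \leftrightarrow b) \leftrightarrow b)) = T \to T = T
e \oplus d = T \oplus F = T
(e \oplus d) \leftrightarrow f = T \leftrightarrow F = F
e \to ((e \oplus d) \leftrightarrow f) = T \to F = F
c \to a = T \to T = T
(c \to a) \lor c = T \lor T = T
\lnot ((c \to a) \lor c) = \lnot T = F
f \leftrightarrow \lnot ((c \to a) \lor c) = F \leftrightarrow F = T
(e \to ((e \oplus d) \leftrightarrow f)) \leftrightarrow (f \leftrightarrow \lnot ((c \to a) \lor c)) = F \leftrightarrow T = F
(a \to (b \leftrightarrow \lnot ((d \leftrightarrow b) \leftrightarrow b))) \leftrightarrow ((e \to ((e \oplus d) \leftrightarrow f)) \leftrightarrow (f \leftrightarrow \lnot ((c \to a) \lor c))) = T \leftrightarrow F = F
a \leftrightarrow ((a \to (b \leftrightarrow \lnot ((d \leftrightarrow b) \leftrightarrow b))) \leftrightarrow ((e \to ((e \oplus d) \leftrightarrow f)) \leftrightarrow (f \leftrightarrow \lnot ((c \to a) \lor c)))) = T \leftrightarrow F = F
(a \leftrightarrow ((a \to (b \leftrightarrow \lnot ((d \leftrightarrow b) \leftrightarrow b))) \leftrightarrow ((e \to ((e \oplus d) \leftrightarrow f)) \leftrightarrow (f \leftrightarrow \lnot ((c \to a) \lor c))))) \to d = F \to F = T
((a \leftrightarrow ((a \to (b \leftrightarrow \lnot ((d \leftrightarrow b) \leftrightarrow b))) \leftrightarrow ((e \to ((e \oplus d) \leftrightarrow f)) \leftrightarrow (f \leftrightarrow \lnot ((c \to a) \lor c))))) \to d) \leftrightarrow d = T \leftrightarrow F = F

F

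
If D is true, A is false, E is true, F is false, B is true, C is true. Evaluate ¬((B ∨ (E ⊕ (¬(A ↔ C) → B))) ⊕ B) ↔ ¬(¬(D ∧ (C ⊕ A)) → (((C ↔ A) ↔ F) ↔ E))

Substituting D=True, A=False, E=True, F=False, B=True, C=True:
A ↔ C = False ↔ True = False
¬(A ↔ C) = ¬False = True
¬(A ↔ C) → B = True → True = True
E ⊕ (¬(A ↔ C) → B) = True ⊕ True = False
B ∨ (E ⊕ (¬(A ↔ C) → B)) = True ∨ False = True
(B ∨ (E ⊕ (¬(A ↔ C) → B))) ⊕ B = True ⊕ True = False
¬((B ∨ (E ⊕ (¬(A ↔ C) → B))) ⊕ B) = ¬False = True
C ⊕ A = True ⊕ False = True
D ∧ (C ⊕ A) = True ∧ True = True
¬(D ∧ (C ⊕ A)) = ¬True = False
C ↔ A = True ↔ False = False
(C ↔ A) ↔ F = False ↔ False = True
((C ↔ A) ↔ F) ↔ E = True ↔ True = True
¬(D ∧ (C ⊕ A)) → (((C ↔ A) ↔ F) ↔ E) = False → True = True
¬(¬(D ∧ (C ⊕ A)) → (((C ↔ A) ↔ F) ↔ E)) = ¬True = False
¬((B ∨ (E ⊕ (¬(A ↔ C) → B))) ⊕ B) ↔ ¬(¬(D ∧ (C ⊕ A)) → (((C ↔ A) ↔ F) ↔ E)) = True ↔ False = False

False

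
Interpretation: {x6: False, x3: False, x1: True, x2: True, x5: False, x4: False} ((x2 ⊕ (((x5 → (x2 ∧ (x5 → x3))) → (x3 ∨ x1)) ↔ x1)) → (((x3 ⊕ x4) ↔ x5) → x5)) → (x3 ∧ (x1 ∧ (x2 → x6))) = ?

False

x5 → x3 = False → False = True
x2 ∧ (x5 → x3) = True ∧ True = True
x5 → (x2 ∧ (x5 → x3)) = False → True = True
x3 ∨ x1 = False ∨ True = True
(x5 → (x2 ∧ (x5 → x3))) → (x3 ∨ x1) = True → True = True
((x5 → (x2 ∧ (x5 → x3))) → (x3 ∨ x1)) ↔ x1 = True ↔ True = True
x2 ⊕ (((x5 → (x2 ∧ (x5 → x3))) → (x3 ∨ x1)) ↔ x1) = True ⊕ True = False
x3 ⊕ x4 = False ⊕ False = False
(x3 ⊕ x4) ↔ x5 = False ↔ False = True
((x3 ⊕ x4) ↔ x5) → x5 = True → False = False
(x2 ⊕ (((x5 → (x2 ∧ (x5 → x3))) → (x3 ∨ x1)) ↔ x1)) → (((x3 ⊕ x4) ↔ x5) → x5) = False → False = True
x2 → x6 = True → False = False
x1 ∧ (x2 → x6) = True ∧ False = False
x3 ∧ (x1 ∧ (x2 → x6)) = False ∧ False = False
((x2 ⊕ (((x5 → (x2 ∧ (x5 → x3))) → (x3 ∨ x1)) ↔ x1)) → (((x3 ⊕ x4) ↔ x5) → x5)) → (x3 ∧ (x1 ∧ (x2 → x6))) = True → False = False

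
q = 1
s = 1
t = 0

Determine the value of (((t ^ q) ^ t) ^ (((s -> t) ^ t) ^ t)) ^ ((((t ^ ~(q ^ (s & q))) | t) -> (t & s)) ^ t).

1

t ^ q = 0 ^ 1 = 1
(t ^ q) ^ t = 1 ^ 0 = 1
s -> t = 1 -> 0 = 0
(s -> t) ^ t = 0 ^ 0 = 0
((s -> t) ^ t) ^ t = 0 ^ 0 = 0
((t ^ q) ^ t) ^ (((s -> t) ^ t) ^ t) = 1 ^ 0 = 1
s & q = 1 & 1 = 1
q ^ (s & q) = 1 ^ 1 = 0
~(q ^ (s & q)) = ~0 = 1
t ^ ~(q ^ (s & q)) = 0 ^ 1 = 1
(t ^ ~(q ^ (s & q))) | t = 1 | 0 = 1
t & s = 0 & 1 = 0
((t ^ ~(q ^ (s & q))) | t) -> (t & s) = 1 -> 0 = 0
(((t ^ ~(q ^ (s & q))) | t) -> (t & s)) ^ t = 0 ^ 0 = 0
(((t ^ q) ^ t) ^ (((s -> t) ^ t) ^ t)) ^ ((((t ^ ~(q ^ (s & q))) | t) -> (t & s)) ^ t) = 1 ^ 0 = 1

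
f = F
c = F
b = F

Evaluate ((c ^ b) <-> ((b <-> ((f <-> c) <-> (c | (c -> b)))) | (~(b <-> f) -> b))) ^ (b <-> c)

c ^ b = F ^ F = F
f <-> c = F <-> F = T
c -> b = F -> F = T
c | (c -> b) = F | T = T
(f <-> c) <-> (c | (c -> b)) = T <-> T = T
b <-> ((f <-> c) <-> (c | (c -> b))) = F <-> T = F
b <-> f = F <-> F = T
~(b <-> f) = ~T = F
~(b <-> f) -> b = F -> F = T
(b <-> ((f <-> c) <-> (c | (c -> b)))) | (~(b <-> f) -> b) = F | T = T
(c ^ b) <-> ((b <-> ((f <-> c) <-> (c | (c -> b)))) | (~(b <-> f) -> b)) = F <-> T = F
b <-> c = F <-> F = T
((c ^ b) <-> ((b <-> ((f <-> c) <-> (c | (c -> b)))) | (~(b <-> f) -> b))) ^ (b <-> c) = F ^ T = T

T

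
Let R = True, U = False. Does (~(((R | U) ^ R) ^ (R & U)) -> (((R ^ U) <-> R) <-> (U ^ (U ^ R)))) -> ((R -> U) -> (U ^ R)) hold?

True

Substituting R=True, U=False:
R | U = True | False = True
(R | U) ^ R = True ^ True = False
R & U = True & False = False
((R | U) ^ R) ^ (R & U) = False ^ False = False
~(((R | U) ^ R) ^ (R & U)) = ~False = True
R ^ U = True ^ False = True
(R ^ U) <-> R = True <-> True = True
U ^ R = False ^ True = True
U ^ (U ^ R) = False ^ True = True
((R ^ U) <-> R) <-> (U ^ (U ^ R)) = True <-> True = True
~(((R | U) ^ R) ^ (R & U)) -> (((R ^ U) <-> R) <-> (U ^ (U ^ R))) = True -> True = True
R -> U = True -> False = False
U ^ R = False ^ True = True
(R -> U) -> (U ^ R) = False -> True = True
(~(((R | U) ^ R) ^ (R & U)) -> (((R ^ U) <-> R) <-> (U ^ (U ^ R)))) -> ((R -> U) -> (U ^ R)) = True -> True = True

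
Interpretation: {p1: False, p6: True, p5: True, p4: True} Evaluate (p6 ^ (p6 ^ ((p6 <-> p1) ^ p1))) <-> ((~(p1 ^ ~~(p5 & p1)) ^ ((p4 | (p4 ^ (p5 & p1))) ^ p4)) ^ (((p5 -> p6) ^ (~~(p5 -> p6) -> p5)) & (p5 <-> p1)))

False

p6 <-> p1 = True <-> False = False
(p6 <-> p1) ^ p1 = False ^ False = False
p6 ^ ((p6 <-> p1) ^ p1) = True ^ False = True
p6 ^ (p6 ^ ((p6 <-> p1) ^ p1)) = True ^ True = False
p5 & p1 = True & False = False
~(p5 & p1) = ~False = True
~~(p5 & p1) = ~True = False
p1 ^ ~~(p5 & p1) = False ^ False = False
~(p1 ^ ~~(p5 & p1)) = ~False = True
p5 & p1 = True & False = False
p4 ^ (p5 & p1) = True ^ False = True
p4 | (p4 ^ (p5 & p1)) = True | True = True
(p4 | (p4 ^ (p5 & p1))) ^ p4 = True ^ True = False
~(p1 ^ ~~(p5 & p1)) ^ ((p4 | (p4 ^ (p5 & p1))) ^ p4) = True ^ False = True
p5 -> p6 = True -> True = True
p5 -> p6 = True -> True = True
~(p5 -> p6) = ~True = False
~~(p5 -> p6) = ~False = True
~~(p5 -> p6) -> p5 = True -> True = True
(p5 -> p6) ^ (~~(p5 -> p6) -> p5) = True ^ True = False
p5 <-> p1 = True <-> False = False
((p5 -> p6) ^ (~~(p5 -> p6) -> p5)) & (p5 <-> p1) = False & False = False
(~(p1 ^ ~~(p5 & p1)) ^ ((p4 | (p4 ^ (p5 & p1))) ^ p4)) ^ (((p5 -> p6) ^ (~~(p5 -> p6) -> p5)) & (p5 <-> p1)) = True ^ False = True
(p6 ^ (p6 ^ ((p6 <-> p1) ^ p1))) <-> ((~(p1 ^ ~~(p5 & p1)) ^ ((p4 | (p4 ^ (p5 & p1))) ^ p4)) ^ (((p5 -> p6) ^ (~~(p5 -> p6) -> p5)) & (p5 <-> p1))) = False <-> True = False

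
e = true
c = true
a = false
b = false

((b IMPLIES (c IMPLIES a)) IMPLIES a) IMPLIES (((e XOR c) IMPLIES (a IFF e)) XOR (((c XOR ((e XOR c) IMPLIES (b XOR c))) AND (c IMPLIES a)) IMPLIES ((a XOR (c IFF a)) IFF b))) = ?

Substituting e=true, c=true, a=false, b=false:
c IMPLIES a = true IMPLIES false = false
b IMPLIES (c IMPLIES a) = false IMPLIES false = true
(b IMPLIES (c IMPLIES a)) IMPLIES a = true IMPLIES false = false
e XOR c = true XOR true = false
a IFF e = false IFF true = false
(e XOR c) IMPLIES (a IFF e) = false IMPLIES false = true
e XOR c = true XOR true = false
b XOR c = false XOR true = true
(e XOR c) IMPLIES (b XOR c) = false IMPLIES true = true
c XOR ((e XOR c) IMPLIES (b XOR c)) = true XOR true = false
c IMPLIES a = true IMPLIES false = false
(c XOR ((e XOR c) IMPLIES (b XOR c))) AND (c IMPLIES a) = false AND false = false
c IFF a = true IFF false = false
a XOR (c IFF a) = false XOR false = false
(a XOR (c IFF a)) IFF b = false IFF false = true
((c XOR ((e XOR c) IMPLIES (b XOR c))) AND (c IMPLIES a)) IMPLIES ((a XOR (c IFF a)) IFF b) = false IMPLIES true = true
((e XOR c) IMPLIES (a IFF e)) XOR (((c XOR ((e XOR c) IMPLIES (b XOR c))) AND (c IMPLIES a)) IMPLIES ((a XOR (c IFF a)) IFF b)) = true XOR true = false
((b IMPLIES (c IMPLIES a)) IMPLIES a) IMPLIES (((e XOR c) IMPLIES (a IFF e)) XOR (((c XOR ((e XOR c) IMPLIES (b XOR c))) AND (c IMPLIES a)) IMPLIES ((a XOR (c IFF a)) IFF b))) = false IMPLIES false = true

true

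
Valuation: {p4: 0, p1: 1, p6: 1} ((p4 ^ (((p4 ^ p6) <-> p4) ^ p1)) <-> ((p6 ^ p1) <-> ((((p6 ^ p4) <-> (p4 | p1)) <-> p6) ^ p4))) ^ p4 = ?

p4 ^ p6 = 0 ^ 1 = 1
(p4 ^ p6) <-> p4 = 1 <-> 0 = 0
((p4 ^ p6) <-> p4) ^ p1 = 0 ^ 1 = 1
p4 ^ (((p4 ^ p6) <-> p4) ^ p1) = 0 ^ 1 = 1
p6 ^ p1 = 1 ^ 1 = 0
p6 ^ p4 = 1 ^ 0 = 1
p4 | p1 = 0 | 1 = 1
(p6 ^ p4) <-> (p4 | p1) = 1 <-> 1 = 1
((p6 ^ p4) <-> (p4 | p1)) <-> p6 = 1 <-> 1 = 1
(((p6 ^ p4) <-> (p4 | p1)) <-> p6) ^ p4 = 1 ^ 0 = 1
(p6 ^ p1) <-> ((((p6 ^ p4) <-> (p4 | p1)) <-> p6) ^ p4) = 0 <-> 1 = 0
(p4 ^ (((p4 ^ p6) <-> p4) ^ p1)) <-> ((p6 ^ p1) <-> ((((p6 ^ p4) <-> (p4 | p1)) <-> p6) ^ p4)) = 1 <-> 0 = 0
((p4 ^ (((p4 ^ p6) <-> p4) ^ p1)) <-> ((p6 ^ p1) <-> ((((p6 ^ p4) <-> (p4 | p1)) <-> p6) ^ p4))) ^ p4 = 0 ^ 0 = 0

0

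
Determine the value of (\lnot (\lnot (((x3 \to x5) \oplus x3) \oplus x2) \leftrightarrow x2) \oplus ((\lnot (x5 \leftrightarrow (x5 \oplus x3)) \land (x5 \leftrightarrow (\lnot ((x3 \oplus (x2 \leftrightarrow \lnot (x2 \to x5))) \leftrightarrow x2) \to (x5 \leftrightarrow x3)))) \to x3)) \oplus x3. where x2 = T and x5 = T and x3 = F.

T

x3 \to x5 = F \to T = T
(x3 \to x5) \oplus x3 = T \oplus F = T
((x3 \to x5) \oplus x3) \oplus x2 = T \oplus T = F
\lnot (((x3 \to x5) \oplus x3) \oplus x2) = \lnot F = T
\lnot (((x3 \to x5) \oplus x3) \oplus x2) \leftrightarrow x2 = T \leftrightarrow T = T
\lnot (\lnot (((x3 \to x5) \oplus x3) \oplus x2) \leftrightarrow x2) = \lnot T = F
x5 \oplus x3 = T \oplus F = T
x5 \leftrightarrow (x5 \oplus x3) = T \leftrightarrow T = T
\lnot (x5 \leftrightarrow (x5 \oplus x3)) = \lnot T = F
x2 \to x5 = T \to T = T
\lnot (x2 \to x5) = \lnot T = F
x2 \leftrightarrow \lnot (x2 \to x5) = T \leftrightarrow F = F
x3 \oplus (x2 \leftrightarrow \lnot (x2 \to x5)) = F \oplus F = F
(x3 \oplus (x2 \leftrightarrow \lnot (x2 \to x5))) \leftrightarrow x2 = F \leftrightarrow T = F
\lnot ((x3 \oplus (x2 \leftrightarrow \lnot (x2 \to x5))) \leftrightarrow x2) = \lnot F = T
x5 \leftrightarrow x3 = T \leftrightarrow F = F
\lnot ((x3 \oplus (x2 \leftrightarrow \lnot (x2 \to x5))) \leftrightarrow x2) \to (x5 \leftrightarrow x3) = T \to F = F
x5 \leftrightarrow (\lnot ((x3 \oplus (x2 \leftrightarrow \lnot (x2 \to x5))) \leftrightarrow x2) \to (x5 \leftrightarrow x3)) = T \leftrightarrow F = F
\lnot (x5 \leftrightarrow (x5 \oplus x3)) \land (x5 \leftrightarrow (\lnot ((x3 \oplus (x2 \leftrightarrow \lnot (x2 \to x5))) \leftrightarrow x2) \to (x5 \leftrightarrow x3))) = F \land F = F
(\lnot (x5 \leftrightarrow (x5 \oplus x3)) \land (x5 \leftrightarrow (\lnot ((x3 \oplus (x2 \leftrightarrow \lnot (x2 \to x5))) \leftrightarrow x2) \to (x5 \leftrightarrow x3)))) \to x3 = F \to F = T
\lnot (\lnot (((x3 \to x5) \oplus x3) \oplus x2) \leftrightarrow x2) \oplus ((\lnot (x5 \leftrightarrow (x5 \oplus x3)) \land (x5 \leftrightarrow (\lnot ((x3 \oplus (x2 \leftrightarrow \lnot (x2 \to x5))) \leftrightarrow x2) \to (x5 \leftrightarrow x3)))) \to x3) = F \oplus T = T
(\lnot (\lnot (((x3 \to x5) \oplus x3) \oplus x2) \leftrightarrow x2) \oplus ((\lnot (x5 \leftrightarrow (x5 \oplus x3)) \land (x5 \leftrightarrow (\lnot ((x3 \oplus (x2 \leftrightarrow \lnot (x2 \to x5))) \leftrightarrow x2) \to (x5 \leftrightarrow x3)))) \to x3)) \oplus x3 = T \oplus F = T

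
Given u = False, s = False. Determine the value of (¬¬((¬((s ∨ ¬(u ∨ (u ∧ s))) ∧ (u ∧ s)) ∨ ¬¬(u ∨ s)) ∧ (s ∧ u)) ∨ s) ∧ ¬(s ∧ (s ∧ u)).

u ∧ s = False ∧ False = False
u ∨ (u ∧ s) = False ∨ False = False
¬(u ∨ (u ∧ s)) = ¬False = True
s ∨ ¬(u ∨ (u ∧ s)) = False ∨ True = True
u ∧ s = False ∧ False = False
(s ∨ ¬(u ∨ (u ∧ s))) ∧ (u ∧ s) = True ∧ False = False
¬((s ∨ ¬(u ∨ (u ∧ s))) ∧ (u ∧ s)) = ¬False = True
u ∨ s = False ∨ False = False
¬(u ∨ s) = ¬False = True
¬¬(u ∨ s) = ¬True = False
¬((s ∨ ¬(u ∨ (u ∧ s))) ∧ (u ∧ s)) ∨ ¬¬(u ∨ s) = True ∨ False = True
s ∧ u = False ∧ False = False
(¬((s ∨ ¬(u ∨ (u ∧ s))) ∧ (u ∧ s)) ∨ ¬¬(u ∨ s)) ∧ (s ∧ u) = True ∧ False = False
¬((¬((s ∨ ¬(u ∨ (u ∧ s))) ∧ (u ∧ s)) ∨ ¬¬(u ∨ s)) ∧ (s ∧ u)) = ¬False = True
¬¬((¬((s ∨ ¬(u ∨ (u ∧ s))) ∧ (u ∧ s)) ∨ ¬¬(u ∨ s)) ∧ (s ∧ u)) = ¬True = False
¬¬((¬((s ∨ ¬(u ∨ (u ∧ s))) ∧ (u ∧ s)) ∨ ¬¬(u ∨ s)) ∧ (s ∧ u)) ∨ s = False ∨ False = False
s ∧ u = False ∧ False = False
s ∧ (s ∧ u) = False ∧ False = False
¬(s ∧ (s ∧ u)) = ¬False = True
(¬¬((¬((s ∨ ¬(u ∨ (u ∧ s))) ∧ (u ∧ s)) ∨ ¬¬(u ∨ s)) ∧ (s ∧ u)) ∨ s) ∧ ¬(s ∧ (s ∧ u)) = False ∧ True = False

False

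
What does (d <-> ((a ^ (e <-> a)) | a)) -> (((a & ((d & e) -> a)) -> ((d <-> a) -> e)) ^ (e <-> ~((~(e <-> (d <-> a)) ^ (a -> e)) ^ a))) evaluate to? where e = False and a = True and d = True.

e <-> a = False <-> True = False
a ^ (e <-> a) = True ^ False = True
(a ^ (e <-> a)) | a = True | True = True
d <-> ((a ^ (e <-> a)) | a) = True <-> True = True
d & e = True & False = False
(d & e) -> a = False -> True = True
a & ((d & e) -> a) = True & True = True
d <-> a = True <-> True = True
(d <-> a) -> e = True -> False = False
(a & ((d & e) -> a)) -> ((d <-> a) -> e) = True -> False = False
d <-> a = True <-> True = True
e <-> (d <-> a) = False <-> True = False
~(e <-> (d <-> a)) = ~False = True
a -> e = True -> False = False
~(e <-> (d <-> a)) ^ (a -> e) = True ^ False = True
(~(e <-> (d <-> a)) ^ (a -> e)) ^ a = True ^ True = False
~((~(e <-> (d <-> a)) ^ (a -> e)) ^ a) = ~False = True
e <-> ~((~(e <-> (d <-> a)) ^ (a -> e)) ^ a) = False <-> True = False
((a & ((d & e) -> a)) -> ((d <-> a) -> e)) ^ (e <-> ~((~(e <-> (d <-> a)) ^ (a -> e)) ^ a)) = False ^ False = False
(d <-> ((a ^ (e <-> a)) | a)) -> (((a & ((d & e) -> a)) -> ((d <-> a) -> e)) ^ (e <-> ~((~(e <-> (d <-> a)) ^ (a -> e)) ^ a))) = True -> False = False

False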